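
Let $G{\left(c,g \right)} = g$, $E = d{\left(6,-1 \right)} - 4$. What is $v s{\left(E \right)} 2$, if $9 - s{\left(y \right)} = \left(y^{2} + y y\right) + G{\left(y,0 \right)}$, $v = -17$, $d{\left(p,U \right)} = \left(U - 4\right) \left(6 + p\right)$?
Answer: $278222$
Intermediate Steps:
$d{\left(p,U \right)} = \left(-4 + U\right) \left(6 + p\right)$
$E = -64$ ($E = \left(-24 - 24 + 6 \left(-1\right) - 6\right) - 4 = \left(-24 - 24 - 6 - 6\right) - 4 = -60 - 4 = -64$)
$s{\left(y \right)} = 9 - 2 y^{2}$ ($s{\left(y \right)} = 9 - \left(\left(y^{2} + y y\right) + 0\right) = 9 - \left(\left(y^{2} + y^{2}\right) + 0\right) = 9 - \left(2 y^{2} + 0\right) = 9 - 2 y^{2}$)
$v s{\left(E \right)} 2 = - 17 \left(9 - 2 \left(-64\right)^{2}\right) 2 = - 17 \left(9 - 8192\right) 2 = \left(-17\right) \left(-8183\right) 2 = 139111 \cdot 2 = 278222$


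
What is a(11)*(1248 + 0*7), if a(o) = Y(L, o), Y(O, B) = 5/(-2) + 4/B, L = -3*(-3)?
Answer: -29328/11 ≈ -2666.2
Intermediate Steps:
L = 9
Y(O, B) = -5/2 + 4/B (Y(O, B) = 5*(-½) + 4/B = -5/2 + 4/B)
a(o) = -5/2 + 4/o
a(11)*(1248 + 0*7) = (-5/2 + 4/11)*(1248 + 0*7) = (-5/2 + 4*(1/11))*(1248 + 0) = (-5/2 + 4/11)*1248 = -47/22*1248 = -29328/11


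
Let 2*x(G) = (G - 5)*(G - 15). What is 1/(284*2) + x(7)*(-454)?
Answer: 2062977/568 ≈ 3632.0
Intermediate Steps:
x(G) = (-15 + G)*(-5 + G)/2 (x(G) = ((G - 5)*(G - 15))/2 = ((-5 + G)*(-15 + G))/2 = ((-15 + G)*(-5 + G))/2 = (-15 + G)*(-5 + G)/2)
1/(284*2) + x(7)*(-454) = 1/(284*2) + (75/2 + (1/2)*7**2 - 10*7)*(-454) = 1/568 + (75/2 + (1/2)*49 - 70)*(-454) = 1/568 + (75/2 + 49/2 - 70)*(-454) = 1/568 - 8*(-454) = 1/568 + 3632 = 2062977/568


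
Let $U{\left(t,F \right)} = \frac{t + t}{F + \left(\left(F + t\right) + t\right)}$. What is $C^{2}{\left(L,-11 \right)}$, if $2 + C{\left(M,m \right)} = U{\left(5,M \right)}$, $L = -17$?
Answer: $\frac{841}{144} \approx 5.8403$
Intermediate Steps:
$U{\left(t,F \right)} = \frac{2 t}{2 F + 2 t}$ ($U{\left(t,F \right)} = \frac{2 t}{F + \left(F + 2 t\right)} = \frac{2 t}{2 F + 2 t}$)
$C{\left(M,m \right)} = -2 + \frac{5}{5 + M}$ ($C{\left(M,m \right)} = -2 + \frac{5}{M + 5} = -2 + \frac{5}{5 + M}$)
$C^{2}{\left(L,-11 \right)} = \left(\frac{-5 - -34}{5 - 17}\right)^{2} = \left(\frac{-5 + 34}{-12}\right)^{2} = \left(\left(- \frac{1}{12}\right) 29\right)^{2} = \left(- \frac{29}{12}\right)^{2} = \frac{841}{144}$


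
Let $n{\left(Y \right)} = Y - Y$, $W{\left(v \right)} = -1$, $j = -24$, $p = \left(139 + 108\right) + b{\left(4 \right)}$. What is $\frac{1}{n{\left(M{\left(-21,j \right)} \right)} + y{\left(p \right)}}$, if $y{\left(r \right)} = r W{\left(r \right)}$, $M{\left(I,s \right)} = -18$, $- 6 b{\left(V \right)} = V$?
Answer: $- \frac{3}{739} \approx -0.0040595$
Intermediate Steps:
$b{\left(V \right)} = - \frac{V}{6}$
$p = \frac{739}{3}$ ($p = \left(139 + 108\right) - \frac{2}{3} = 247 - \frac{2}{3} = \frac{739}{3} \approx 246.33$)
$n{\left(Y \right)} = 0$
$y{\left(r \right)} = - r$ ($y{\left(r \right)} = r \left(-1\right) = - r$)
$\frac{1}{n{\left(M{\left(-21,j \right)} \right)} + y{\left(p \right)}} = \frac{1}{0 - \frac{739}{3}} = \frac{1}{- \frac{739}{3}} = - \frac{3}{739}$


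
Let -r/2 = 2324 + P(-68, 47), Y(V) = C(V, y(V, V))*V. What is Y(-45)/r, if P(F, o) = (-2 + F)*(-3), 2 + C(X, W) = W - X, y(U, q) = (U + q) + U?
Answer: -1035/1267 ≈ -0.81689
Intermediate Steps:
y(U, q) = q + 2*U
C(X, W) = -2 + W - X (C(X, W) = -2 + (W - X) = -2 + W - X)
P(F, o) = 6 - 3*F
Y(V) = V*(-2 + 2*V) (Y(V) = (-2 + (V + 2*V) - V)*V = (-2 + 3*V - V)*V = (-2 + 2*V)*V = V*(-2 + 2*V))
r = -5068 (r = -2*(2324 + (6 - 3*(-68))) = -2*(2324 + (6 + 204)) = -2*(2324 + 210) = -2*2534 = -5068)
Y(-45)/r = (2*(-45)*(-1 - 45))/(-5068) = (2*(-45)*(-46))*(-1/5068) = 4140*(-1/5068) = -1035/1267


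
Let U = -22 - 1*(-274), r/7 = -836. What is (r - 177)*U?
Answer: -1519308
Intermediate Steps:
r = -5852 (r = 7*(-836) = -5852)
U = 252 (U = -22 + 274 = 252)
(r - 177)*U = (-5852 - 177)*252 = -6029*252 = -1519308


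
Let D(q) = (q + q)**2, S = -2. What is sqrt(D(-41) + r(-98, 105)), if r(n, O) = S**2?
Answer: 58*sqrt(2) ≈ 82.024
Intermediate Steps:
D(q) = 4*q**2 (D(q) = (2*q)**2 = 4*q**2)
r(n, O) = 4 (r(n, O) = (-2)**2 = 4)
sqrt(D(-41) + r(-98, 105)) = sqrt(4*(-41)**2 + 4) = sqrt(4*1681 + 4) = sqrt(6724 + 4) = sqrt(6728) = 58*sqrt(2)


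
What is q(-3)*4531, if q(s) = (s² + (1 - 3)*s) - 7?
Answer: 36248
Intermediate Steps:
q(s) = -7 + s² - 2*s (q(s) = (s² - 2*s) - 7 = -7 + s² - 2*s)
q(-3)*4531 = (-7 + (-3)² - 2*(-3))*4531 = (-7 + 9 + 6)*4531 = 8*4531 = 36248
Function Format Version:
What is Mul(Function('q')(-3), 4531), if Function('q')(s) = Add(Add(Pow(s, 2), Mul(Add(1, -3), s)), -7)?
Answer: 36248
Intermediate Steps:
Function('q')(s) = Add(-7, Pow(s, 2), Mul(-2, s)) (Function('q')(s) = Add(Add(Pow(s, 2), Mul(-2, s)), -7) = Add(-7, Pow(s, 2), Mul(-2, s)))
Mul(Function('q')(-3), 4531) = Mul(Add(-7, Pow(-3, 2), Mul(-2, -3)), 4531) = Mul(Add(-7, 9, 6), 4531) = Mul(8, 4531) = 36248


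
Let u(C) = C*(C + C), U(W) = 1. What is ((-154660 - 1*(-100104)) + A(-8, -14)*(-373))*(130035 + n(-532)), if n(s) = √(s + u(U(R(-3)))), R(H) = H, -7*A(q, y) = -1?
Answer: -49707829275/7 - 382265*I*√530/7 ≈ -7.1011e+9 - 1.2572e+6*I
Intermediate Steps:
A(q, y) = ⅐ (A(q, y) = -⅐*(-1) = ⅐)
u(C) = 2*C² (u(C) = C*(2*C) = 2*C²)
n(s) = √(2 + s) (n(s) = √(s + 2*1²) = √(s + 2*1) = √(s + 2) = √(2 + s))
((-154660 - 1*(-100104)) + A(-8, -14)*(-373))*(130035 + n(-532)) = ((-154660 - 1*(-100104)) + (⅐)*(-373))*(130035 + √(2 - 532)) = ((-154660 + 100104) - 373/7)*(130035 + √(-530)) = (-54556 - 373/7)*(130035 + I*√530) = -382265*(130035 + I*√530)/7 = -49707829275/7 - 382265*I*√530/7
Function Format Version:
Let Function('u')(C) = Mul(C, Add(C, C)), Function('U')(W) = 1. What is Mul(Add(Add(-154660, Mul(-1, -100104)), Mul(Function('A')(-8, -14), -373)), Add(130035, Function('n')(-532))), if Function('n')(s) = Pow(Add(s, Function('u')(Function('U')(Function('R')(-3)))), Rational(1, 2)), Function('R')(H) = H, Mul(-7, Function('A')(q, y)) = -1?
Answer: Add(Rational(-49707829275, 7), Mul(Rational(-382265, 7), I, Pow(530, Rational(1, 2)))) ≈ Add(-7.1011e+9, Mul(-1.2572e+6, I))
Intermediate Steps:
Function('A')(q, y) = Rational(1, 7) (Function('A')(q, y) = Mul(Rational(-1, 7), -1) = Rational(1, 7))
Function('u')(C) = Mul(2, Pow(C, 2)) (Function('u')(C) = Mul(C, Mul(2, C)) = Mul(2, Pow(C, 2)))
Function('n')(s) = Pow(Add(2, s), Rational(1, 2)) (Function('n')(s) = Pow(Add(s, Mul(2, Pow(1, 2))), Rational(1, 2)) = Pow(Add(s, Mul(2, 1)), Rational(1, 2)) = Pow(Add(s, 2), Rational(1, 2)) = Pow(Add(2, s), Rational(1, 2)))
Mul(Add(Add(-154660, Mul(-1, -100104)), Mul(Function('A')(-8, -14), -373)), Add(130035, Function('n')(-532))) = Mul(Add(Add(-154660, Mul(-1, -100104)), Mul(Rational(1, 7), -373)), Add(130035, Pow(Add(2, -532), Rational(1, 2)))) = Mul(Add(Add(-154660, 100104), Rational(-373, 7)), Add(130035, Pow(-530, Rational(1, 2)))) = Mul(Add(-54556, Rational(-373, 7)), Add(130035, Mul(I, Pow(530, Rational(1, 2))))) = Mul(Rational(-382265, 7), Add(130035, Mul(I, Pow(530, Rational(1, 2))))) = Add(Rational(-49707829275, 7), Mul(Rational(-382265, 7), I, Pow(530, Rational(1, 2))))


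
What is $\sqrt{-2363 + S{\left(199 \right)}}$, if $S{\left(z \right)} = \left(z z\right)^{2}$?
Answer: $\sqrt{1568236838} \approx 39601.0$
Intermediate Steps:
$S{\left(z \right)} = z^{4}$ ($S{\left(z \right)} = \left(z^{2}\right)^{2} = z^{4}$)
$\sqrt{-2363 + S{\left(199 \right)}} = \sqrt{-2363 + 199^{4}} = \sqrt{-2363 + 1568239201} = \sqrt{1568236838}$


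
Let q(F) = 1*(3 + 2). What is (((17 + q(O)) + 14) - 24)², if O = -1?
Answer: 144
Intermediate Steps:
q(F) = 5 (q(F) = 1*5 = 5)
(((17 + q(O)) + 14) - 24)² = (((17 + 5) + 14) - 24)² = ((22 + 14) - 24)² = (36 - 24)² = 12² = 144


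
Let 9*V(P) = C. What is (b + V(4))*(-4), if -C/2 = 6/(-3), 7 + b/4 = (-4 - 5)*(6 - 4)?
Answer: 3584/9 ≈ 398.22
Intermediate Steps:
b = -100 (b = -28 + 4*((-4 - 5)*(6 - 4)) = -28 + 4*(-9*2) = -28 + 4*(-18) = -28 - 72 = -100)
C = 4 (C = -12/(-3) = -12*(-1)/3 = -2*(-2) = 4)
V(P) = 4/9 (V(P) = (⅑)*4 = 4/9)
(b + V(4))*(-4) = (-100 + 4/9)*(-4) = -896/9*(-4) = 3584/9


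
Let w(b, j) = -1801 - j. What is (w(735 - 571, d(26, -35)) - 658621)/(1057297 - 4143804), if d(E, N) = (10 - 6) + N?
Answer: 660391/3086507 ≈ 0.21396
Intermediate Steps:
d(E, N) = 4 + N
(w(735 - 571, d(26, -35)) - 658621)/(1057297 - 4143804) = ((-1801 - (4 - 35)) - 658621)/(1057297 - 4143804) = ((-1801 - 1*(-31)) - 658621)/(-3086507) = ((-1801 + 31) - 658621)*(-1/3086507) = (-1770 - 658621)*(-1/3086507) = -660391*(-1/3086507) = 660391/3086507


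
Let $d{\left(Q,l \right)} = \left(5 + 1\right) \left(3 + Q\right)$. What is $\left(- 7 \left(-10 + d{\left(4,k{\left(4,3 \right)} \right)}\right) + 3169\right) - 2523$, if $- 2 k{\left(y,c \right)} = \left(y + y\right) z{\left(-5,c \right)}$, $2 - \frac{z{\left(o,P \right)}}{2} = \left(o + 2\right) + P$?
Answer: $422$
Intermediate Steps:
$z{\left(o,P \right)} = - 2 P - 2 o$ ($z{\left(o,P \right)} = 4 - 2 \left(\left(o + 2\right) + P\right) = 4 - 2 \left(\left(2 + o\right) + P\right) = 4 - 2 \left(2 + P + o\right) = 4 - \left(4 + 2 P + 2 o\right) = - 2 P - 2 o$)
$k{\left(y,c \right)} = - y \left(10 - 2 c\right)$ ($k{\left(y,c \right)} = - \frac{\left(y + y\right) \left(- 2 c - -10\right)}{2} = - \frac{2 y \left(- 2 c + 10\right)}{2} = - \frac{2 y \left(10 - 2 c\right)}{2} = - y \left(10 - 2 c\right)$)
$d{\left(Q,l \right)} = 18 + 6 Q$ ($d{\left(Q,l \right)} = 6 \left(3 + Q\right) = 18 + 6 Q$)
$\left(- 7 \left(-10 + d{\left(4,k{\left(4,3 \right)} \right)}\right) + 3169\right) - 2523 = \left(- 7 \left(-10 + \left(18 + 6 \cdot 4\right)\right) + 3169\right) - 2523 = \left(- 7 \left(-10 + \left(18 + 24\right)\right) + 3169\right) - 2523 = \left(- 7 \left(-10 + 42\right) + 3169\right) - 2523 = \left(\left(-7\right) 32 + 3169\right) - 2523 = \left(-224 + 3169\right) - 2523 = 2945 - 2523 = 422$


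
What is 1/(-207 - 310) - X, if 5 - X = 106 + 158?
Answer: 133902/517 ≈ 259.00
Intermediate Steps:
X = -259 (X = 5 - (106 + 158) = 5 - 1*264 = 5 - 264 = -259)
1/(-207 - 310) - X = 1/(-207 - 310) - 1*(-259) = 1/(-517) + 259 = -1/517 + 259 = 133902/517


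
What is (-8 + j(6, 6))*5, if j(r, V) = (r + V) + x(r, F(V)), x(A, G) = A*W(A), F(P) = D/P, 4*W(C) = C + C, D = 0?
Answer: 110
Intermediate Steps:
W(C) = C/2 (W(C) = (C + C)/4 = (2*C)/4 = C/2)
F(P) = 0 (F(P) = 0/P = 0)
x(A, G) = A²/2 (x(A, G) = A*(A/2) = A²/2)
j(r, V) = V + r + r²/2 (j(r, V) = (r + V) + r²/2 = (V + r) + r²/2 = V + r + r²/2)
(-8 + j(6, 6))*5 = (-8 + (6 + 6 + (½)*6²))*5 = (-8 + (6 + 6 + (½)*36))*5 = (-8 + (6 + 6 + 18))*5 = (-8 + 30)*5 = 22*5 = 110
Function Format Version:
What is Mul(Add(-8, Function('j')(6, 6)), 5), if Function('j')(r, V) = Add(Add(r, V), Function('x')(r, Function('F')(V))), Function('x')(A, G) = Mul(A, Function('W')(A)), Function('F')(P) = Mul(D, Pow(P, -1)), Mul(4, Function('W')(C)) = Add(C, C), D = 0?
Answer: 110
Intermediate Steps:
Function('W')(C) = Mul(Rational(1, 2), C) (Function('W')(C) = Mul(Rational(1, 4), Add(C, C)) = Mul(Rational(1, 4), Mul(2, C)) = Mul(Rational(1, 2), C))
Function('F')(P) = 0 (Function('F')(P) = Mul(0, Pow(P, -1)) = 0)
Function('x')(A, G) = Mul(Rational(1, 2), Pow(A, 2)) (Function('x')(A, G) = Mul(A, Mul(Rational(1, 2), A)) = Mul(Rational(1, 2), Pow(A, 2)))
Function('j')(r, V) = Add(V, r, Mul(Rational(1, 2), Pow(r, 2))) (Function('j')(r, V) = Add(Add(r, V), Mul(Rational(1, 2), Pow(r, 2))) = Add(Add(V, r), Mul(Rational(1, 2), Pow(r, 2))) = Add(V, r, Mul(Rational(1, 2), Pow(r, 2))))
Mul(Add(-8, Function('j')(6, 6)), 5) = Mul(Add(-8, Add(6, 6, Mul(Rational(1, 2), Pow(6, 2)))), 5) = Mul(Add(-8, Add(6, 6, Mul(Rational(1, 2), 36))), 5) = Mul(Add(-8, Add(6, 6, 18)), 5) = Mul(Add(-8, 30), 5) = Mul(22, 5) = 110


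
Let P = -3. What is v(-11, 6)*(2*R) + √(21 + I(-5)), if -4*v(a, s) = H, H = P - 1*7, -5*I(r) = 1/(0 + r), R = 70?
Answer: 350 + √526/5 ≈ 354.59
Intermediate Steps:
I(r) = -1/(5*r) (I(r) = -1/(5*(0 + r)) = -1/(5*r))
H = -10 (H = -3 - 1*7 = -3 - 7 = -10)
v(a, s) = 5/2 (v(a, s) = -¼*(-10) = 5/2)
v(-11, 6)*(2*R) + √(21 + I(-5)) = 5*(2*70)/2 + √(21 - ⅕/(-5)) = (5/2)*140 + √(21 - ⅕*(-⅕)) = 350 + √(21 + 1/25) = 350 + √(526/25) = 350 + √526/5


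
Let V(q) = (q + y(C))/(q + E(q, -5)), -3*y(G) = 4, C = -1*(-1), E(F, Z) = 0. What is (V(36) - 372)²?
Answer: 100360324/729 ≈ 1.3767e+5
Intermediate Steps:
C = 1
y(G) = -4/3 (y(G) = -⅓*4 = -4/3)
V(q) = (-4/3 + q)/q (V(q) = (q - 4/3)/(q + 0) = (-4/3 + q)/q)
(V(36) - 372)² = ((-4/3 + 36)/36 - 372)² = ((1/36)*(104/3) - 372)² = (26/27 - 372)² = (-10018/27)² = 100360324/729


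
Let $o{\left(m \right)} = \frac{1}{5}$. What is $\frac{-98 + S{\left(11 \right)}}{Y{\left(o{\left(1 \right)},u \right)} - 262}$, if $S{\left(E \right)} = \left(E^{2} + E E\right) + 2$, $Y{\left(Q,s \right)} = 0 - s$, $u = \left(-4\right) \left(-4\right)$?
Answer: $- \frac{73}{139} \approx -0.52518$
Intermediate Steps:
$o{\left(m \right)} = \frac{1}{5}$
$u = 16$
$Y{\left(Q,s \right)} = - s$
$S{\left(E \right)} = 2 + 2 E^{2}$ ($S{\left(E \right)} = \left(E^{2} + E^{2}\right) + 2 = 2 E^{2} + 2 = 2 + 2 E^{2}$)
$\frac{-98 + S{\left(11 \right)}}{Y{\left(o{\left(1 \right)},u \right)} - 262} = \frac{-98 + \left(2 + 2 \cdot 11^{2}\right)}{\left(-1\right) 16 - 262} = \frac{-98 + \left(2 + 2 \cdot 121\right)}{-16 - 262} = \frac{-98 + \left(2 + 242\right)}{-278} = \left(-98 + 244\right) \left(- \frac{1}{278}\right) = 146 \left(- \frac{1}{278}\right) = - \frac{73}{139}$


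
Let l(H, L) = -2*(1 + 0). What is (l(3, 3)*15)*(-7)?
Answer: 210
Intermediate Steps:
l(H, L) = -2 (l(H, L) = -2*1 = -2)
(l(3, 3)*15)*(-7) = -2*15*(-7) = -30*(-7) = 210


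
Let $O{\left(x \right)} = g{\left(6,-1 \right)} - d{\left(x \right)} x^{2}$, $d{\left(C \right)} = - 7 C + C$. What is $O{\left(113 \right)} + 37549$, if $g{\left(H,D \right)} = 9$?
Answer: $8694940$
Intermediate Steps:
$d{\left(C \right)} = - 6 C$
$O{\left(x \right)} = 9 + 6 x^{3}$ ($O{\left(x \right)} = 9 - - 6 x x^{2} = 9 - - 6 x^{3} = 9 + 6 x^{3}$)
$O{\left(113 \right)} + 37549 = \left(9 + 6 \cdot 113^{3}\right) + 37549 = \left(9 + 6 \cdot 1442897\right) + 37549 = \left(9 + 8657382\right) + 37549 = 8657391 + 37549 = 8694940$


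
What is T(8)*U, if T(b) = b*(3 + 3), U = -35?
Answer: -1680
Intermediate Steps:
T(b) = 6*b (T(b) = b*6 = 6*b)
T(8)*U = (6*8)*(-35) = 48*(-35) = -1680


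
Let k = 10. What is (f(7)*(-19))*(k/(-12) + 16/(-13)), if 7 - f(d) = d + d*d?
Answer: -149891/78 ≈ -1921.7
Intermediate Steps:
f(d) = 7 - d - d² (f(d) = 7 - (d + d*d) = 7 - (d + d²) = 7 + (-d - d²) = 7 - d - d²)
(f(7)*(-19))*(k/(-12) + 16/(-13)) = ((7 - 1*7 - 1*7²)*(-19))*(10/(-12) + 16/(-13)) = ((7 - 7 - 1*49)*(-19))*(10*(-1/12) + 16*(-1/13)) = ((7 - 7 - 49)*(-19))*(-⅚ - 16/13) = -49*(-19)*(-161/78) = 931*(-161/78) = -149891/78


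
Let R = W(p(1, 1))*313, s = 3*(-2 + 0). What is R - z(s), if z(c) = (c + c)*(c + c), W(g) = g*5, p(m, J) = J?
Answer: 1421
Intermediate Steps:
s = -6 (s = 3*(-2) = -6)
W(g) = 5*g
z(c) = 4*c² (z(c) = (2*c)*(2*c) = 4*c²)
R = 1565 (R = (5*1)*313 = 5*313 = 1565)
R - z(s) = 1565 - 4*(-6)² = 1565 - 4*36 = 1565 - 1*144 = 1565 - 144 = 1421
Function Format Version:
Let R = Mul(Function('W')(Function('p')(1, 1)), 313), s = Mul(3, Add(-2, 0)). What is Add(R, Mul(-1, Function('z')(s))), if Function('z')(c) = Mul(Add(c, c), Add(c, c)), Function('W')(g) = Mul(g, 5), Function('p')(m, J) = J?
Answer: 1421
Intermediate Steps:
s = -6 (s = Mul(3, -2) = -6)
Function('W')(g) = Mul(5, g)
Function('z')(c) = Mul(4, Pow(c, 2)) (Function('z')(c) = Mul(Mul(2, c), Mul(2, c)) = Mul(4, Pow(c, 2)))
R = 1565 (R = Mul(Mul(5, 1), 313) = Mul(5, 313) = 1565)
Add(R, Mul(-1, Function('z')(s))) = Add(1565, Mul(-1, Mul(4, Pow(-6, 2)))) = Add(1565, Mul(-1, Mul(4, 36))) = Add(1565, Mul(-1, 144)) = Add(1565, -144) = 1421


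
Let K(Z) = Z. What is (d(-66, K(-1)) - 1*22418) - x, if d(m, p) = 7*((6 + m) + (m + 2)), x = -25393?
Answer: 2107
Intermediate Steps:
d(m, p) = 56 + 14*m (d(m, p) = 7*((6 + m) + (2 + m)) = 7*(8 + 2*m) = 56 + 14*m)
(d(-66, K(-1)) - 1*22418) - x = ((56 + 14*(-66)) - 1*22418) - 1*(-25393) = ((56 - 924) - 22418) + 25393 = (-868 - 22418) + 25393 = -23286 + 25393 = 2107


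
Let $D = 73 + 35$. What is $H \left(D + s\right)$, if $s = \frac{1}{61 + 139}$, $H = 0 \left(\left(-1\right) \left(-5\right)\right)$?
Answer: $0$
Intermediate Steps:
$H = 0$ ($H = 0 \cdot 5 = 0$)
$s = \frac{1}{200} \approx 0.005$
$D = 108$
$H \left(D + s\right) = 0 \left(108 + \frac{1}{200}\right) = 0 \cdot \frac{21601}{200} = 0$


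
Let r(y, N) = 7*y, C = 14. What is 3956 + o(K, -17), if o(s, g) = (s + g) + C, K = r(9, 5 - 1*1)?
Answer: 4016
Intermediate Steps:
K = 63 (K = 7*9 = 63)
o(s, g) = 14 + g + s (o(s, g) = (s + g) + 14 = (g + s) + 14 = 14 + g + s)
3956 + o(K, -17) = 3956 + (14 - 17 + 63) = 3956 + 60 = 4016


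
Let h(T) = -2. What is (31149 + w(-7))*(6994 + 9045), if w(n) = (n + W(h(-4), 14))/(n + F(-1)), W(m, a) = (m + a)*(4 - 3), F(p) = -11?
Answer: 8992698403/18 ≈ 4.9959e+8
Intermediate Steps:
W(m, a) = a + m (W(m, a) = (a + m)*1 = a + m)
w(n) = (12 + n)/(-11 + n) (w(n) = (n + (14 - 2))/(n - 11) = (n + 12)/(-11 + n) = (12 + n)/(-11 + n))
(31149 + w(-7))*(6994 + 9045) = (31149 + (12 - 7)/(-11 - 7))*(6994 + 9045) = (31149 + 5/(-18))*16039 = (31149 - 1/18*5)*16039 = (31149 - 5/18)*16039 = (560677/18)*16039 = 8992698403/18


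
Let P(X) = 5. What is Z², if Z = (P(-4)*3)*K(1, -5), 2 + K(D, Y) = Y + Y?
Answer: 32400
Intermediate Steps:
K(D, Y) = -2 + 2*Y (K(D, Y) = -2 + (Y + Y) = -2 + 2*Y)
Z = -180 (Z = (5*3)*(-2 + 2*(-5)) = 15*(-2 - 10) = 15*(-12) = -180)
Z² = (-180)² = 32400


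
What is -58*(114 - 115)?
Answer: 58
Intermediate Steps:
-58*(114 - 115) = -58*(-1) = 58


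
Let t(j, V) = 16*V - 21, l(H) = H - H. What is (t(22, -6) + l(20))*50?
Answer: -5850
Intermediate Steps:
l(H) = 0
t(j, V) = -21 + 16*V
(t(22, -6) + l(20))*50 = ((-21 + 16*(-6)) + 0)*50 = ((-21 - 96) + 0)*50 = (-117 + 0)*50 = -117*50 = -5850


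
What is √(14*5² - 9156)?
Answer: I*√8806 ≈ 93.84*I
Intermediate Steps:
√(14*5² - 9156) = √(14*25 - 9156) = √(350 - 9156) = √(-8806) = I*√8806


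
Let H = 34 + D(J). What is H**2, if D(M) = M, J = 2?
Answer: 1296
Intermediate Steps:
H = 36 (H = 34 + 2 = 36)
H**2 = 36**2 = 1296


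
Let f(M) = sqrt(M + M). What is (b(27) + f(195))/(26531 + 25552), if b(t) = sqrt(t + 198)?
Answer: 5/17361 + sqrt(390)/52083 ≈ 0.00066717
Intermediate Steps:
b(t) = sqrt(198 + t)
f(M) = sqrt(2)*sqrt(M) (f(M) = sqrt(2*M) = sqrt(2)*sqrt(M))
(b(27) + f(195))/(26531 + 25552) = (sqrt(198 + 27) + sqrt(2)*sqrt(195))/(26531 + 25552) = (sqrt(225) + sqrt(390))/52083 = (15 + sqrt(390))*(1/52083) = 5/17361 + sqrt(390)/52083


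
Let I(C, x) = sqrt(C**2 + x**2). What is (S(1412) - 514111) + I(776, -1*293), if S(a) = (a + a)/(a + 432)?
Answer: -237004465/461 + 5*sqrt(27521) ≈ -5.1328e+5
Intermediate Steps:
S(a) = 2*a/(432 + a) (S(a) = (2*a)/(432 + a) = 2*a/(432 + a))
(S(1412) - 514111) + I(776, -1*293) = (2*1412/(432 + 1412) - 514111) + sqrt(776**2 + (-1*293)**2) = (2*1412/1844 - 514111) + sqrt(602176 + (-293)**2) = (2*1412*(1/1844) - 514111) + sqrt(602176 + 85849) = (706/461 - 514111) + sqrt(688025) = -237004465/461 + 5*sqrt(27521)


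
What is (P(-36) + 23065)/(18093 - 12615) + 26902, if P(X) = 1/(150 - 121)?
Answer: 712395735/26477 ≈ 26906.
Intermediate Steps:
P(X) = 1/29
(P(-36) + 23065)/(18093 - 12615) + 26902 = (1/29 + 23065)/(18093 - 12615) + 26902 = (668886/29)/5478 + 26902 = (668886/29)*(1/5478) + 26902 = 111481/26477 + 26902 = 712395735/26477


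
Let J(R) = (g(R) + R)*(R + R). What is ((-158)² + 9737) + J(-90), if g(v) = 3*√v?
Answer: 50901 - 1620*I*√10 ≈ 50901.0 - 5122.9*I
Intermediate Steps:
J(R) = 2*R*(R + 3*√R) (J(R) = (3*√R + R)*(R + R) = (R + 3*√R)*(2*R) = 2*R*(R + 3*√R))
((-158)² + 9737) + J(-90) = ((-158)² + 9737) + 2*(-90)*(-90 + 3*√(-90)) = (24964 + 9737) + 2*(-90)*(-90 + 3*(3*I*√10)) = 34701 + 2*(-90)*(-90 + 9*I*√10) = 34701 + (16200 - 1620*I*√10) = 50901 - 1620*I*√10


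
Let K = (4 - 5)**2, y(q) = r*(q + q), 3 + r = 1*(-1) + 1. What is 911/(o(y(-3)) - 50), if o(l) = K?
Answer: -911/49 ≈ -18.592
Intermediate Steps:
r = -3 (r = -3 + (1*(-1) + 1) = -3 + (-1 + 1) = -3 + 0 = -3)
y(q) = -6*q (y(q) = -3*(q + q) = -6*q)
K = 1 (K = (-1)**2 = 1)
o(l) = 1
911/(o(y(-3)) - 50) = 911/(1 - 50) = 911/(-49) = 911*(-1/49) = -911/49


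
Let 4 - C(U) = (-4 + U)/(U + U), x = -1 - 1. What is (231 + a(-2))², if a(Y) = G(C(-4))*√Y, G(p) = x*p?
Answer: 53289 - 2772*I*√2 ≈ 53289.0 - 3920.2*I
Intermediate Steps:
x = -2
C(U) = 4 - (-4 + U)/(2*U) (C(U) = 4 - (-4 + U)/(U + U) = 4 - (-4 + U)/(2*U))
G(p) = -2*p
a(Y) = -6*√Y (a(Y) = (-2*(7/2 + 2/(-4)))*√Y = (-2*(7/2 + 2*(-¼)))*√Y = (-2*(7/2 - ½))*√Y = (-2*3)*√Y = -6*√Y)
(231 + a(-2))² = (231 - 6*I*√2)²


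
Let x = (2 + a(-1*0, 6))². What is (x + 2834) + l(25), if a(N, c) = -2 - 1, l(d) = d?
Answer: 2860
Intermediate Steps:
a(N, c) = -3
x = 1 (x = (2 - 3)² = (-1)² = 1)
(x + 2834) + l(25) = (1 + 2834) + 25 = 2835 + 25 = 2860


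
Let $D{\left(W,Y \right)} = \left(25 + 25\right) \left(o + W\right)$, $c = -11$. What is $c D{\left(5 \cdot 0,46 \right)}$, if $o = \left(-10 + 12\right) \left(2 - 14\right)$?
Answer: $13200$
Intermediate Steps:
$o = -24$ ($o = 2 \left(-12\right) = -24$)
$D{\left(W,Y \right)} = -1200 + 50 W$ ($D{\left(W,Y \right)} = \left(25 + 25\right) \left(-24 + W\right) = 50 \left(-24 + W\right) = -1200 + 50 W$)
$c D{\left(5 \cdot 0,46 \right)} = - 11 \left(-1200 + 50 \cdot 5 \cdot 0\right) = - 11 \left(-1200 + 50 \cdot 0\right) = - 11 \left(-1200 + 0\right) = \left(-11\right) \left(-1200\right) = 13200$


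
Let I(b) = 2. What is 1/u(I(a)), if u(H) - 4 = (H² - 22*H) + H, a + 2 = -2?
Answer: -1/34 ≈ -0.029412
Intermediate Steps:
a = -4 (a = -2 - 2 = -4)
u(H) = 4 + H² - 21*H (u(H) = 4 + ((H² - 22*H) + H) = 4 + (H² - 21*H) = 4 + H² - 21*H)
1/u(I(a)) = 1/(4 + 2² - 21*2) = 1/(4 + 4 - 42) = 1/(-34) = -1/34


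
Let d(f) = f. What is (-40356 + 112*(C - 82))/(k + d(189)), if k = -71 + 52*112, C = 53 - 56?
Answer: -24938/2971 ≈ -8.3938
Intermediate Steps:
C = -3
k = 5753 (k = -71 + 5824 = 5753)
(-40356 + 112*(C - 82))/(k + d(189)) = (-40356 + 112*(-3 - 82))/(5753 + 189) = (-40356 + 112*(-85))/5942 = (-40356 - 9520)*(1/5942) = -49876*1/5942 = -24938/2971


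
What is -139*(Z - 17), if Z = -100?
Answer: 16263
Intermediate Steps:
-139*(Z - 17) = -139*(-100 - 17) = -139*(-117) = 16263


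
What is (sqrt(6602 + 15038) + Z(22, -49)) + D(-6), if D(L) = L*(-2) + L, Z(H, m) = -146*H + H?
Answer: -3184 + 2*sqrt(5410) ≈ -3036.9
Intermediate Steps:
Z(H, m) = -145*H
D(L) = -L (D(L) = -2*L + L = -L)
(sqrt(6602 + 15038) + Z(22, -49)) + D(-6) = (sqrt(6602 + 15038) - 145*22) - 1*(-6) = (sqrt(21640) - 3190) + 6 = (2*sqrt(5410) - 3190) + 6 = (-3190 + 2*sqrt(5410)) + 6 = -3184 + 2*sqrt(5410)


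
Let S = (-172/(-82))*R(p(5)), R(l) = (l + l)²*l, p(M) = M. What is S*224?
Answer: 9632000/41 ≈ 2.3493e+5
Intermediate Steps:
R(l) = 4*l³ (R(l) = (2*l)²*l = (4*l²)*l = 4*l³)
S = 43000/41 (S = (-172/(-82))*(4*5³) = (-172*(-1/82))*(4*125) = (86/41)*500 = 43000/41 ≈ 1048.8)
S*224 = (43000/41)*224 = 9632000/41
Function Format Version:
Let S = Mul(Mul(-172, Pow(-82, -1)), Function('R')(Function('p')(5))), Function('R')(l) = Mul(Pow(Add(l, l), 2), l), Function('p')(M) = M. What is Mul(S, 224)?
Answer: Rational(9632000, 41) ≈ 2.3493e+5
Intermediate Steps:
Function('R')(l) = Mul(4, Pow(l, 3)) (Function('R')(l) = Mul(Pow(Mul(2, l), 2), l) = Mul(Mul(4, Pow(l, 2)), l) = Mul(4, Pow(l, 3)))
S = Rational(43000, 41) (S = Mul(Mul(-172, Pow(-82, -1)), Mul(4, Pow(5, 3))) = Mul(Mul(-172, Rational(-1, 82)), Mul(4, 125)) = Mul(Rational(86, 41), 500) = Rational(43000, 41) ≈ 1048.8)
Mul(S, 224) = Mul(Rational(43000, 41), 224) = Rational(9632000, 41)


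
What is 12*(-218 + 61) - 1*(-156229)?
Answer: 154345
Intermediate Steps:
12*(-218 + 61) - 1*(-156229) = 12*(-157) + 156229 = -1884 + 156229 = 154345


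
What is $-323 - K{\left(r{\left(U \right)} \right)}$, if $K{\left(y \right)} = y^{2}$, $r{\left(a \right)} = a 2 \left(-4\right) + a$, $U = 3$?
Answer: $-764$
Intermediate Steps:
$r{\left(a \right)} = - 7 a$ ($r{\left(a \right)} = 2 a \left(-4\right) + a = - 8 a + a = - 7 a$)
$-323 - K{\left(r{\left(U \right)} \right)} = -323 - \left(\left(-7\right) 3\right)^{2} = -323 - \left(-21\right)^{2} = -323 - 441 = -764$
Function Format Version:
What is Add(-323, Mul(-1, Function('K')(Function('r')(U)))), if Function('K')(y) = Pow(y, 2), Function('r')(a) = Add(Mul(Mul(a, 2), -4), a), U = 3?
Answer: -764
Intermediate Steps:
Function('r')(a) = Mul(-7, a) (Function('r')(a) = Add(Mul(Mul(2, a), -4), a) = Add(Mul(-8, a), a) = Mul(-7, a))
Add(-323, Mul(-1, Function('K')(Function('r')(U)))) = Add(-323, Mul(-1, Pow(Mul(-7, 3), 2))) = Add(-323, Mul(-1, Pow(-21, 2))) = Add(-323, Mul(-1, 441)) = Add(-323, -441) = -764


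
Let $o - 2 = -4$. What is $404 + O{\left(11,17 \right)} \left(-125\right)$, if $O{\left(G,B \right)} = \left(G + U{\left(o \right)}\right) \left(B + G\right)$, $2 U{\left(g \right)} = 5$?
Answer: $-46846$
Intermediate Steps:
$o = -2$ ($o = 2 - 4 = -2$)
$U{\left(g \right)} = \frac{5}{2}$ ($U{\left(g \right)} = \frac{1}{2} \cdot 5 = \frac{5}{2}$)
$O{\left(G,B \right)} = \left(\frac{5}{2} + G\right) \left(B + G\right)$ ($O{\left(G,B \right)} = \left(G + \frac{5}{2}\right) \left(B + G\right) = \left(\frac{5}{2} + G\right) \left(B + G\right)$)
$404 + O{\left(11,17 \right)} \left(-125\right) = 404 + \left(11^{2} + \frac{5}{2} \cdot 17 + \frac{5}{2} \cdot 11 + 17 \cdot 11\right) \left(-125\right) = 404 + \left(121 + \frac{85}{2} + \frac{55}{2} + 187\right) \left(-125\right) = 404 + 378 \left(-125\right) = 404 - 47250 = -46846$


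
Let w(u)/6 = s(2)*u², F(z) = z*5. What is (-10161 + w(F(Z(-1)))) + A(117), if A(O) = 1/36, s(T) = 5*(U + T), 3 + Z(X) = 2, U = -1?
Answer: -338795/36 ≈ -9411.0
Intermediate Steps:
Z(X) = -1 (Z(X) = -3 + 2 = -1)
F(z) = 5*z
s(T) = -5 + 5*T (s(T) = 5*(-1 + T) = -5 + 5*T)
A(O) = 1/36
w(u) = 30*u² (w(u) = 6*((-5 + 5*2)*u²) = 6*((-5 + 10)*u²) = 6*(5*u²) = 30*u²)
(-10161 + w(F(Z(-1)))) + A(117) = (-10161 + 30*(5*(-1))²) + 1/36 = (-10161 + 30*(-5)²) + 1/36 = (-10161 + 30*25) + 1/36 = (-10161 + 750) + 1/36 = -9411 + 1/36 = -338795/36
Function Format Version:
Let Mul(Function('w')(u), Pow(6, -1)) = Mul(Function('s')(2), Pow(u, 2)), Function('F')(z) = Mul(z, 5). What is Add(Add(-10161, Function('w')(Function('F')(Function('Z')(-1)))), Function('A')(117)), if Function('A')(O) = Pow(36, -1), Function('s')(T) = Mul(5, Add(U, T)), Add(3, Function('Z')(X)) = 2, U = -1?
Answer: Rational(-338795, 36) ≈ -9411.0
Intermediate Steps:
Function('Z')(X) = -1 (Function('Z')(X) = Add(-3, 2) = -1)
Function('F')(z) = Mul(5, z)
Function('s')(T) = Add(-5, Mul(5, T)) (Function('s')(T) = Mul(5, Add(-1, T)) = Add(-5, Mul(5, T)))
Function('A')(O) = Rational(1, 36)
Function('w')(u) = Mul(30, Pow(u, 2)) (Function('w')(u) = Mul(6, Mul(Add(-5, Mul(5, 2)), Pow(u, 2))) = Mul(6, Mul(Add(-5, 10), Pow(u, 2))) = Mul(6, Mul(5, Pow(u, 2))) = Mul(30, Pow(u, 2)))
Add(Add(-10161, Function('w')(Function('F')(Function('Z')(-1)))), Function('A')(117)) = Add(Add(-10161, Mul(30, Pow(Mul(5, -1), 2))), Rational(1, 36)) = Add(Add(-10161, Mul(30, Pow(-5, 2))), Rational(1, 36)) = Add(Add(-10161, Mul(30, 25)), Rational(1, 36)) = Add(Add(-10161, 750), Rational(1, 36)) = Add(-9411, Rational(1, 36)) = Rational(-338795, 36)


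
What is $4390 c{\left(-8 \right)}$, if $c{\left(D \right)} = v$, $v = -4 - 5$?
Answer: $-39510$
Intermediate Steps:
$v = -9$ ($v = -4 - 5 = -9$)
$c{\left(D \right)} = -9$
$4390 c{\left(-8 \right)} = 4390 \left(-9\right) = -39510$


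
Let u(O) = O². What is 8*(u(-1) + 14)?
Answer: 120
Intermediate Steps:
8*(u(-1) + 14) = 8*((-1)² + 14) = 8*(1 + 14) = 8*15 = 120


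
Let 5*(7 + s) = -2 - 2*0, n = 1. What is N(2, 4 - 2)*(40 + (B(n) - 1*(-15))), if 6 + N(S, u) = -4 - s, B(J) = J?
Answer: -728/5 ≈ -145.60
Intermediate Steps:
s = -37/5 (s = -7 + (-2 - 2*0)/5 = -7 + (-2 + 0)/5 = -7 + (⅕)*(-2) = -7 - ⅖ = -37/5 ≈ -7.4000)
N(S, u) = -13/5 (N(S, u) = -6 + (-4 - 1*(-37/5)) = -6 + (-4 + 37/5) = -6 + 17/5 = -13/5)
N(2, 4 - 2)*(40 + (B(n) - 1*(-15))) = -13*(40 + (1 - 1*(-15)))/5 = -13*(40 + (1 + 15))/5 = -13*(40 + 16)/5 = -13/5*56 = -728/5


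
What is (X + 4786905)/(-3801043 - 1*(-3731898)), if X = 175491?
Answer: -4962396/69145 ≈ -71.768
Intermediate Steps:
(X + 4786905)/(-3801043 - 1*(-3731898)) = (175491 + 4786905)/(-3801043 - 1*(-3731898)) = 4962396/(-3801043 + 3731898) = 4962396/(-69145) = 4962396*(-1/69145) = -4962396/69145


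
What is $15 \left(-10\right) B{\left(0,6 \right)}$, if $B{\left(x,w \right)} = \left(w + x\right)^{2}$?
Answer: $-5400$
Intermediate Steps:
$15 \left(-10\right) B{\left(0,6 \right)} = 15 \left(-10\right) \left(6 + 0\right)^{2} = - 150 \cdot 6^{2} = \left(-150\right) 36 = -5400$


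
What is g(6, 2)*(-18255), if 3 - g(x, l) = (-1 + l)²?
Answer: -36510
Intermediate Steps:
g(x, l) = 3 - (-1 + l)²
g(6, 2)*(-18255) = (3 - (-1 + 2)²)*(-18255) = (3 - 1*1²)*(-18255) = (3 - 1*1)*(-18255) = (3 - 1)*(-18255) = 2*(-18255) = -36510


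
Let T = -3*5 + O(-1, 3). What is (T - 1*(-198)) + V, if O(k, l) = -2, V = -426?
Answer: -245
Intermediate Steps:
T = -17 (T = -3*5 - 2 = -15 - 2 = -17)
(T - 1*(-198)) + V = (-17 - 1*(-198)) - 426 = (-17 + 198) - 426 = 181 - 426 = -245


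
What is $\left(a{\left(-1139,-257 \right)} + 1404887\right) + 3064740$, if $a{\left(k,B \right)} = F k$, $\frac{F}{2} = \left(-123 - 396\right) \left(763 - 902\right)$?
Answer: $-159867571$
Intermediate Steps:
$F = 144282$ ($F = 2 \left(-123 - 396\right) \left(763 - 902\right) = 2 \left(\left(-519\right) \left(-139\right)\right) = 2 \cdot 72141 = 144282$)
$a{\left(k,B \right)} = 144282 k$
$\left(a{\left(-1139,-257 \right)} + 1404887\right) + 3064740 = \left(144282 \left(-1139\right) + 1404887\right) + 3064740 = \left(-164337198 + 1404887\right) + 3064740 = -162932311 + 3064740 = -159867571$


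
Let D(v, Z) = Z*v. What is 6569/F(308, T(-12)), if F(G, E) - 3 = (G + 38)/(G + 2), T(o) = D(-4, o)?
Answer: 1018195/638 ≈ 1595.9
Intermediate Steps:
T(o) = -4*o (T(o) = o*(-4) = -4*o)
F(G, E) = 3 + (38 + G)/(2 + G) (F(G, E) = 3 + (G + 38)/(G + 2) = 3 + (38 + G)/(2 + G))
6569/F(308, T(-12)) = 6569/((4*(11 + 308)/(2 + 308))) = 6569/((4*319/310)) = 6569/((4*(1/310)*319)) = 6569/(638/155) = 6569*(155/638) = 1018195/638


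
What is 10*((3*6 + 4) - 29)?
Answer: -70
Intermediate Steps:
10*((3*6 + 4) - 29) = 10*((18 + 4) - 29) = 10*(22 - 29) = 10*(-7) = -70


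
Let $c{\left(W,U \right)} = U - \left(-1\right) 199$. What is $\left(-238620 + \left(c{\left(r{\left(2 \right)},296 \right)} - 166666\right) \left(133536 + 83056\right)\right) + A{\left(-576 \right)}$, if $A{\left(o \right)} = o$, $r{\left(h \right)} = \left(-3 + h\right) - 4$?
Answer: $-35991548428$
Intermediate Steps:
$r{\left(h \right)} = -7 + h$
$c{\left(W,U \right)} = 199 + U$ ($c{\left(W,U \right)} = U - -199 = U + 199 = 199 + U$)
$\left(-238620 + \left(c{\left(r{\left(2 \right)},296 \right)} - 166666\right) \left(133536 + 83056\right)\right) + A{\left(-576 \right)} = \left(-238620 + \left(\left(199 + 296\right) - 166666\right) \left(133536 + 83056\right)\right) - 576 = \left(-238620 + \left(495 - 166666\right) 216592\right) - 576 = \left(-238620 - 35991309232\right) - 576 = -35991547852 - 576 = -35991548428$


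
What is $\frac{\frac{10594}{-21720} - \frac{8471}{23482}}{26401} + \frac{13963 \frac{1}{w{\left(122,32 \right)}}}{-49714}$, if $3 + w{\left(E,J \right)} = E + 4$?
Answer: $- \frac{2648081932075463}{1143580140413467540} \approx -0.0023156$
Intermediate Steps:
$w{\left(E,J \right)} = 1 + E$ ($w{\left(E,J \right)} = -3 + \left(E + 4\right) = -3 + \left(4 + E\right) = 1 + E$)
$\frac{\frac{10594}{-21720} - \frac{8471}{23482}}{26401} + \frac{13963 \frac{1}{w{\left(122,32 \right)}}}{-49714} = \frac{\frac{10594}{-21720} - \frac{8471}{23482}}{26401} + \frac{13963 \frac{1}{1 + 122}}{-49714} = \left(10594 \left(- \frac{1}{21720}\right) - \frac{8471}{23482}\right) \frac{1}{26401} + \frac{13963}{123} \left(- \frac{1}{49714}\right) = \left(- \frac{5297}{10860} - \frac{8471}{23482}\right) \frac{1}{26401} + 13963 \cdot \frac{1}{123} \left(- \frac{1}{49714}\right) = \left(- \frac{108189607}{127507260}\right) \frac{1}{26401} + \frac{13963}{123} \left(- \frac{1}{49714}\right) = - \frac{108189607}{3366319171260} - \frac{13963}{6114822} = - \frac{2648081932075463}{1143580140413467540}$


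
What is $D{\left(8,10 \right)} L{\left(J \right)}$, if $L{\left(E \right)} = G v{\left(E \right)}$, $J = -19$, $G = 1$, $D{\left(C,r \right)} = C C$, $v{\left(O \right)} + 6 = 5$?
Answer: $-64$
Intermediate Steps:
$v{\left(O \right)} = -1$ ($v{\left(O \right)} = -6 + 5 = -1$)
$D{\left(C,r \right)} = C^{2}$
$L{\left(E \right)} = -1$ ($L{\left(E \right)} = 1 \left(-1\right) = -1$)
$D{\left(8,10 \right)} L{\left(J \right)} = 8^{2} \left(-1\right) = 64 \left(-1\right) = -64$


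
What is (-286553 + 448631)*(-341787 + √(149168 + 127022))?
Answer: -55396153386 + 162078*√276190 ≈ -5.5311e+10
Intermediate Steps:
(-286553 + 448631)*(-341787 + √(149168 + 127022)) = 162078*(-341787 + √276190) = -55396153386 + 162078*√276190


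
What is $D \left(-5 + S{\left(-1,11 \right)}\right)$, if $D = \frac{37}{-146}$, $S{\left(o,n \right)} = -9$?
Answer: $\frac{259}{73} \approx 3.5479$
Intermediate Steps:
$D = - \frac{37}{146}$ ($D = 37 \left(- \frac{1}{146}\right) = - \frac{37}{146} \approx -0.25342$)
$D \left(-5 + S{\left(-1,11 \right)}\right) = - \frac{37 \left(-5 - 9\right)}{146} = \left(- \frac{37}{146}\right) \left(-14\right) = \frac{259}{73}$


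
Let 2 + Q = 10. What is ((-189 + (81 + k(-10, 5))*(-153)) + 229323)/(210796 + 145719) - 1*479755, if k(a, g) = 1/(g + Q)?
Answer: -444703056449/926939 ≈ -4.7975e+5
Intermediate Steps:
Q = 8 (Q = -2 + 10 = 8)
k(a, g) = 1/(8 + g) (k(a, g) = 1/(g + 8) = 1/(8 + g))
((-189 + (81 + k(-10, 5))*(-153)) + 229323)/(210796 + 145719) - 1*479755 = ((-189 + (81 + 1/(8 + 5))*(-153)) + 229323)/(210796 + 145719) - 1*479755 = ((-189 + (81 + 1/13)*(-153)) + 229323)/356515 - 479755 = ((-189 + (81 + 1/13)*(-153)) + 229323)*(1/356515) - 479755 = ((-189 + (1054/13)*(-153)) + 229323)*(1/356515) - 479755 = ((-189 - 161262/13) + 229323)*(1/356515) - 479755 = (-163719/13 + 229323)*(1/356515) - 479755 = (2817480/13)*(1/356515) - 479755 = 563496/926939 - 479755 = -444703056449/926939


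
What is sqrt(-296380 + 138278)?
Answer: I*sqrt(158102) ≈ 397.62*I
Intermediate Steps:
sqrt(-296380 + 138278) = sqrt(-158102) = I*sqrt(158102)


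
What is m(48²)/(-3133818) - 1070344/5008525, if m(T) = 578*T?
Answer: -556898674344/871989211025 ≈ -0.63865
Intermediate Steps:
m(48²)/(-3133818) - 1070344/5008525 = (578*48²)/(-3133818) - 1070344/5008525 = (578*2304)*(-1/3133818) - 1070344*1/5008525 = 1331712*(-1/3133818) - 1070344/5008525 = -73984/174101 - 1070344/5008525 = -556898674344/871989211025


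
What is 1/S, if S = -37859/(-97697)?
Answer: 97697/37859 ≈ 2.5805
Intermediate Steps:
S = 37859/97697 (S = -37859*(-1/97697) = 37859/97697 ≈ 0.38751)
1/S = 1/(37859/97697) = 97697/37859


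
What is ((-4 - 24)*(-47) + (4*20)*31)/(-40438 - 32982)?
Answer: -949/18355 ≈ -0.051703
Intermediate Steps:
((-4 - 24)*(-47) + (4*20)*31)/(-40438 - 32982) = (-28*(-47) + 80*31)/(-73420) = (1316 + 2480)*(-1/73420) = 3796*(-1/73420) = -949/18355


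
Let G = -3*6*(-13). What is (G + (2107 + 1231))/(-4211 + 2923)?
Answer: -893/322 ≈ -2.7733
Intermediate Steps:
G = 234 (G = -18*(-13) = 234)
(G + (2107 + 1231))/(-4211 + 2923) = (234 + (2107 + 1231))/(-4211 + 2923) = (234 + 3338)/(-1288) = 3572*(-1/1288) = -893/322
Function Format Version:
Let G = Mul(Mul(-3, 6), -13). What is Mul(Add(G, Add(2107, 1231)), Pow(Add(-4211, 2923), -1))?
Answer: Rational(-893, 322) ≈ -2.7733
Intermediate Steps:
G = 234 (G = Mul(-18, -13) = 234)
Mul(Add(G, Add(2107, 1231)), Pow(Add(-4211, 2923), -1)) = Mul(Add(234, Add(2107, 1231)), Pow(Add(-4211, 2923), -1)) = Mul(Add(234, 3338), Pow(-1288, -1)) = Mul(3572, Rational(-1, 1288)) = Rational(-893, 322)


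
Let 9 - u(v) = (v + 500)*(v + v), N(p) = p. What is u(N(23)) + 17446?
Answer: -6603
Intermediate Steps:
u(v) = 9 - 2*v*(500 + v) (u(v) = 9 - (v + 500)*(v + v) = 9 - (500 + v)*2*v = 9 - 2*v*(500 + v))
u(N(23)) + 17446 = (9 - 1000*23 - 2*23²) + 17446 = (9 - 23000 - 2*529) + 17446 = (9 - 23000 - 1058) + 17446 = -24049 + 17446 = -6603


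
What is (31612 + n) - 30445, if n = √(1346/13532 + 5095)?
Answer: 1167 + √233247315338/6766 ≈ 1238.4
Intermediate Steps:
n = √233247315338/6766 (n = √(1346*(1/13532) + 5095) = √(673/6766 + 5095) = √(34473443/6766) = √233247315338/6766 ≈ 71.380)
(31612 + n) - 30445 = (31612 + √233247315338/6766) - 30445 = 1167 + √233247315338/6766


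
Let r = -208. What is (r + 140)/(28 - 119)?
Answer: 68/91 ≈ 0.74725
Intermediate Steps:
(r + 140)/(28 - 119) = (-208 + 140)/(28 - 119) = -68/(-91) = -68*(-1/91) = 68/91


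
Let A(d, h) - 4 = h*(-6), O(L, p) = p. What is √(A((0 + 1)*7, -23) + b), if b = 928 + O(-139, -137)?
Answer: √933 ≈ 30.545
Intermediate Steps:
A(d, h) = 4 - 6*h (A(d, h) = 4 + h*(-6) = 4 - 6*h)
b = 791 (b = 928 - 137 = 791)
√(A((0 + 1)*7, -23) + b) = √((4 - 6*(-23)) + 791) = √((4 + 138) + 791) = √(142 + 791) = √933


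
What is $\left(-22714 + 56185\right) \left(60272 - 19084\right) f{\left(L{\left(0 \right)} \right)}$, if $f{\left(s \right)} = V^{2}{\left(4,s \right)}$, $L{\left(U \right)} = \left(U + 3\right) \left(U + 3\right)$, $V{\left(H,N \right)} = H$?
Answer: $22057656768$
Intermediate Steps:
$L{\left(U \right)} = \left(3 + U\right)^{2}$ ($L{\left(U \right)} = \left(3 + U\right) \left(3 + U\right) = \left(3 + U\right)^{2}$)
$f{\left(s \right)} = 16$ ($f{\left(s \right)} = 4^{2} = 16$)
$\left(-22714 + 56185\right) \left(60272 - 19084\right) f{\left(L{\left(0 \right)} \right)} = \left(-22714 + 56185\right) \left(60272 - 19084\right) 16 = 33471 \cdot 41188 \cdot 16 = 1378603548 \cdot 16 = 22057656768$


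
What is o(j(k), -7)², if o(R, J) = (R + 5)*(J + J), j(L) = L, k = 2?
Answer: 9604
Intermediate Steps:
o(R, J) = 2*J*(5 + R) (o(R, J) = (5 + R)*(2*J) = 2*J*(5 + R))
o(j(k), -7)² = (2*(-7)*(5 + 2))² = (2*(-7)*7)² = (-98)² = 9604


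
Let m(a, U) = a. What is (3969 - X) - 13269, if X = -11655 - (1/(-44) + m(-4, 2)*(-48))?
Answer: 112067/44 ≈ 2547.0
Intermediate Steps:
X = -521267/44 (X = -11655 - (1/(-44) - 4*(-48)) = -11655 - (-1/44 + 192) = -11655 - 1*8447/44 = -11655 - 8447/44 = -521267/44 ≈ -11847.)
(3969 - X) - 13269 = (3969 - 1*(-521267/44)) - 13269 = (3969 + 521267/44) - 13269 = 695903/44 - 13269 = 112067/44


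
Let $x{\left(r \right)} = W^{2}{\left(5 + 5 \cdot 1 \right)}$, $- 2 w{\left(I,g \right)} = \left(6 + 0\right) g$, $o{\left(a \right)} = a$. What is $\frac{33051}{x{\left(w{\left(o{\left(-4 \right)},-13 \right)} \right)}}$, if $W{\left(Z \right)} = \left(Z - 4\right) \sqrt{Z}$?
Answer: $\frac{11017}{120} \approx 91.808$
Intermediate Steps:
$W{\left(Z \right)} = \sqrt{Z} \left(-4 + Z\right)$ ($W{\left(Z \right)} = \left(-4 + Z\right) \sqrt{Z} = \sqrt{Z} \left(-4 + Z\right)$)
$w{\left(I,g \right)} = - 3 g$ ($w{\left(I,g \right)} = - \frac{\left(6 + 0\right) g}{2} = - \frac{6 g}{2} = - 3 g$)
$x{\left(r \right)} = 360$ ($x{\left(r \right)} = \left(\sqrt{5 + 5 \cdot 1} \left(-4 + \left(5 + 5 \cdot 1\right)\right)\right)^{2} = \left(\sqrt{5 + 5} \left(-4 + \left(5 + 5\right)\right)\right)^{2} = \left(\sqrt{10} \left(-4 + 10\right)\right)^{2} = \left(\sqrt{10} \cdot 6\right)^{2} = \left(6 \sqrt{10}\right)^{2} = 360$)
$\frac{33051}{x{\left(w{\left(o{\left(-4 \right)},-13 \right)} \right)}} = \frac{33051}{360} = 33051 \cdot \frac{1}{360} = \frac{11017}{120}$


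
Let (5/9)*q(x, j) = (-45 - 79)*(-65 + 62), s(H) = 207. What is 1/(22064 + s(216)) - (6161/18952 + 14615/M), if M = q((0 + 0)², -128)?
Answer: -7825704126173/353280953304 ≈ -22.151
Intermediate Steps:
q(x, j) = 3348/5 (q(x, j) = 9*((-45 - 79)*(-65 + 62))/5 = 9*(-124*(-3))/5 = (9/5)*372 = 3348/5)
M = 3348/5 ≈ 669.60
1/(22064 + s(216)) - (6161/18952 + 14615/M) = 1/(22064 + 207) - (6161/18952 + 14615/(3348/5)) = 1/22271 - (6161*(1/18952) + 14615*(5/3348)) = 1/22271 - (6161/18952 + 73075/3348) = 1/22271 - 1*351386107/15862824 = 1/22271 - 351386107/15862824 = -7825704126173/353280953304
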